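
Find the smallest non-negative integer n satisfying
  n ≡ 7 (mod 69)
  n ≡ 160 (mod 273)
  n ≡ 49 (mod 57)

gcd(69, 273) = 3 and 3 | (160 − 7), so the pair is consistent; merging gives n ≡ 1525 (mod 6279), where 6279 = lcm(69, 273).
gcd(6279, 57) = 3 and 3 | (49 − 1525), so the pair is consistent; merging gives n ≡ 45478 (mod 119301), where 119301 = lcm(6279, 57).
The solution is unique modulo lcm(69, 273, 57) = 119301.

45478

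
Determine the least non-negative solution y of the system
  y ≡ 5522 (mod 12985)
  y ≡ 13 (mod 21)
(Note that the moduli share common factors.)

31492

Combine the congruences pairwise.
gcd(12985, 21) = 7 and 7 | (13 − 5522), so the pair is consistent; merging gives y ≡ 31492 (mod 38955), where 38955 = lcm(12985, 21).
The solution is unique modulo lcm(12985, 21) = 38955.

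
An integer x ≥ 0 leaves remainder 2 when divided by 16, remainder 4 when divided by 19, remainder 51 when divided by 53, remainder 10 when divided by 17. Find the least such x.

The moduli are pairwise coprime; N = 16·19·53·17 = 273904.
N/16 = 17119; 17119 ≡ 15 (mod 16); 15·15 ≡ 1, so inverse 15.
N/19 = 14416; 14416 ≡ 14 (mod 19); 14·15 ≡ 1, so inverse 15.
N/53 = 5168; 5168 ≡ 27 (mod 53); 27·2 ≡ 1, so inverse 2.
N/17 = 16112; 16112 ≡ 13 (mod 17); 13·4 ≡ 1, so inverse 4.
x ≡ 2·17119·15 + 4·14416·15 + 51·5168·2 + 10·16112·4 = 2550146.
2550146 mod 273904 = 85010.

85010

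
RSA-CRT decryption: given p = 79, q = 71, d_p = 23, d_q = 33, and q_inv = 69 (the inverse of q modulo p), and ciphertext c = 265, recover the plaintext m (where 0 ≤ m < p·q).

4319

m₁ = c^(d_p) mod p: c ≡ 28 (mod 79), and 28^23 mod 79 = 53.
m₂ = c^(d_q) mod q: c ≡ 52 (mod 71), and 52^33 mod 71 = 59.
h = q_inv·(m₁ − m₂) mod p = 69·(53 − 59) mod 79 = 60.
m = m₂ + h·q = 59 + 60·71 = 4319.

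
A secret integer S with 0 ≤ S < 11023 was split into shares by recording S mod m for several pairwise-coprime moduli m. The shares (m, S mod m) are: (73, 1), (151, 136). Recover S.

From S ≡ 1 (mod 73) write S = 1 + 73t. Substituting into S ≡ 136 (mod 151) gives 73t ≡ 135 (mod 151), and since 73⁻¹ ≡ 60 (mod 151), t ≡ 97. Hence S ≡ 1 + 73·97 = 7082 (mod 11023).

7082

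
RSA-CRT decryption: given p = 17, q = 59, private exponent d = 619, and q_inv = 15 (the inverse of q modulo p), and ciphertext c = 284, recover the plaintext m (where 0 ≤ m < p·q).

125

d_p = d mod (p−1) = 619 mod 16 = 11; d_q = d mod (q−1) = 39.
m₁ = c^(d_p) mod p: c ≡ 12 (mod 17), and 12^11 mod 17 = 6.
m₂ = c^(d_q) mod q: c ≡ 48 (mod 59), and 48^39 mod 59 = 7.
h = q_inv·(m₁ − m₂) mod p = 15·(6 − 7) mod 17 = 2.
m = m₂ + h·q = 7 + 2·59 = 125.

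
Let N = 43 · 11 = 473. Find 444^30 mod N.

133

Mod 43: 444 ≡ 14; 14^30 ≡ 4 (mod 43).
Mod 11: 444 ≡ 4; since 10 | 30, by Fermat 4^30 ≡ 1 (mod 11).
Combine by CRT: x ≡ 4 (mod 43), x ≡ 1 (mod 11) ⇒ x ≡ 133 (mod 473).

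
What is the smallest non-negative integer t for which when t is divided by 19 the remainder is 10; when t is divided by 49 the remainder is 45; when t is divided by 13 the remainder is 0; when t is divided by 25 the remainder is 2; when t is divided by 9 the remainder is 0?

The moduli are pairwise coprime; N = 19·49·13·25·9 = 2723175.
N/19 = 143325; 143325 ≡ 8 (mod 19); 8·12 ≡ 1, so inverse 12.
N/49 = 55575; 55575 ≡ 9 (mod 49); 9·11 ≡ 1, so inverse 11.
N/13 = 209475; 209475 ≡ 6 (mod 13); 6·11 ≡ 1, so inverse 11.
N/25 = 108927; 108927 ≡ 2 (mod 25); 2·13 ≡ 1, so inverse 13.
N/9 = 302575; 302575 ≡ 4 (mod 9); 4·7 ≡ 1, so inverse 7.
t ≡ 10·143325·12 + 45·55575·11 + 0·209475·11 + 2·108927·13 + 0·302575·7 = 47540727.
47540727 mod 2723175 = 1246752.

1246752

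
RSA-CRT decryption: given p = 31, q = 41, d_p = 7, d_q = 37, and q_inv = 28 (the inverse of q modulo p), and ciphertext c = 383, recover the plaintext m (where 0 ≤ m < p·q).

478

m₁ = c^(d_p) mod p: c ≡ 11 (mod 31), and 11^7 mod 31 = 13.
m₂ = c^(d_q) mod q: c ≡ 14 (mod 41), and 14^37 mod 41 = 27.
h = q_inv·(m₁ − m₂) mod p = 28·(13 − 27) mod 31 = 11.
m = m₂ + h·q = 27 + 11·41 = 478.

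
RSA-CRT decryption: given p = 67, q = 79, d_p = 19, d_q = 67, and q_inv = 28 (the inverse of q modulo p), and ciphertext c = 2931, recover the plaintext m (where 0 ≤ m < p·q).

3461

m₁ = c^(d_p) mod p: c ≡ 50 (mod 67), and 50^19 mod 67 = 44.
m₂ = c^(d_q) mod q: c ≡ 8 (mod 79), and 8^67 mod 79 = 64.
h = q_inv·(m₁ − m₂) mod p = 28·(44 − 64) mod 67 = 43.
m = m₂ + h·q = 64 + 43·79 = 3461.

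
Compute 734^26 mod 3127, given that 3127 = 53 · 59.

1642

Mod 53: 734 ≡ 45; 45^26 ≡ 52 (mod 53).
Mod 59: 734 ≡ 26; 26^26 ≡ 49 (mod 59).
Combine by CRT: x ≡ 52 (mod 53), x ≡ 49 (mod 59) ⇒ x ≡ 1642 (mod 3127).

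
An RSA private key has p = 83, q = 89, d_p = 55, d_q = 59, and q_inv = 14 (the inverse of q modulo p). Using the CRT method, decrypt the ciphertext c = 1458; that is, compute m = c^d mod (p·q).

m₁ = c^(d_p) mod p: c ≡ 47 (mod 83), and 47^55 mod 83 = 35.
m₂ = c^(d_q) mod q: c ≡ 34 (mod 89), and 34^59 mod 89 = 55.
h = q_inv·(m₁ − m₂) mod p = 14·(35 − 55) mod 83 = 52.
m = m₂ + h·q = 55 + 52·89 = 4683.

4683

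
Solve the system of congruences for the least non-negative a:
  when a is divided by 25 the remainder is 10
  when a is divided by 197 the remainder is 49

2610

Combine the congruences pairwise.
From a ≡ 10 (mod 25) write a = 10 + 25t. Substituting into a ≡ 49 (mod 197) gives 25t ≡ 39 (mod 197), and since 25⁻¹ ≡ 134 (mod 197), t ≡ 104. Hence a ≡ 10 + 25·104 = 2610 (mod 4925).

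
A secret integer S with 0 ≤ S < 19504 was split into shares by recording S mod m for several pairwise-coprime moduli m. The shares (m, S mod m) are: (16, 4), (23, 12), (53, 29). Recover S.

14180

The moduli are pairwise coprime; N = 16·23·53 = 19504.
N/16 = 1219; 1219 ≡ 3 (mod 16); 3·11 ≡ 1, so inverse 11.
N/23 = 848; 848 ≡ 20 (mod 23); 20·15 ≡ 1, so inverse 15.
N/53 = 368; 368 ≡ 50 (mod 53); 50·35 ≡ 1, so inverse 35.
S ≡ 4·1219·11 + 12·848·15 + 29·368·35 = 579796.
579796 mod 19504 = 14180.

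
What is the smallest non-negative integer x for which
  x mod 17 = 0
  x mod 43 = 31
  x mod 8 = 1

Combine the congruences pairwise.
From x ≡ 0 (mod 17) write x = 0 + 17t. Substituting into x ≡ 31 (mod 43) gives 17t ≡ 31 (mod 43), and since 17⁻¹ ≡ 38 (mod 43), t ≡ 17. Hence x ≡ 0 + 17·17 = 289 (mod 731).
From x ≡ 289 (mod 731) write x = 289 + 731t. Substituting into x ≡ 1 (mod 8) gives 731t ≡ 0 (mod 8), and since 3⁻¹ ≡ 3 (mod 8), t ≡ 0. Hence x ≡ 289 + 731·0 = 289 (mod 5848).

289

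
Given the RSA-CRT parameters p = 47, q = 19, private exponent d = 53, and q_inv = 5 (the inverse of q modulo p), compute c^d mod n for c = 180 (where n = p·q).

d_p = d mod (p−1) = 53 mod 46 = 7; d_q = d mod (q−1) = 17.
m₁ = c^(d_p) mod p: c ≡ 39 (mod 47), and 39^7 mod 47 = 35.
m₂ = c^(d_q) mod q: c ≡ 9 (mod 19), and 9^17 mod 19 = 17.
h = q_inv·(m₁ − m₂) mod p = 5·(35 − 17) mod 47 = 43.
m = m₂ + h·q = 17 + 43·19 = 834.

834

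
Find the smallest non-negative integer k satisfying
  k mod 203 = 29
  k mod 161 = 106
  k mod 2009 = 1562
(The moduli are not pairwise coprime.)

Combine the congruences pairwise.
gcd(203, 161) = 7 and 7 | (106 − 29), so the pair is consistent; merging gives k ≡ 4292 (mod 4669), where 4669 = lcm(203, 161).
gcd(4669, 2009) = 7 and 7 | (1562 − 4292), so the pair is consistent; merging gives k ≡ 1022134 (mod 1340003), where 1340003 = lcm(4669, 2009).
The solution is unique modulo lcm(203, 161, 2009) = 1340003.

1022134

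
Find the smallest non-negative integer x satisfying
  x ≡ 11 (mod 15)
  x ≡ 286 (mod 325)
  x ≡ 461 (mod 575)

14261

Combine the congruences pairwise.
gcd(15, 325) = 5 and 5 | (286 − 11), so the pair is consistent; merging gives x ≡ 611 (mod 975), where 975 = lcm(15, 325).
gcd(975, 575) = 25 and 25 | (461 − 611), so the pair is consistent; merging gives x ≡ 14261 (mod 22425), where 22425 = lcm(975, 575).
The solution is unique modulo lcm(15, 325, 575) = 22425.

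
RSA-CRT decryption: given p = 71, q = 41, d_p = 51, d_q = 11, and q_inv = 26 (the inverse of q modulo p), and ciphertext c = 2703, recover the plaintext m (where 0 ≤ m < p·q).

2064

m₁ = c^(d_p) mod p: c ≡ 5 (mod 71), and 5^51 mod 71 = 5.
m₂ = c^(d_q) mod q: c ≡ 38 (mod 41), and 38^11 mod 41 = 14.
h = q_inv·(m₁ − m₂) mod p = 26·(5 − 14) mod 71 = 50.
m = m₂ + h·q = 14 + 50·41 = 2064.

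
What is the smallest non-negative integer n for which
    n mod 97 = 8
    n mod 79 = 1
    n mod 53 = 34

The moduli are pairwise coprime; M = 97·79·53 = 406139.
M/97 = 4187; 4187 ≡ 16 (mod 97); 16·91 ≡ 1, so inverse 91.
M/79 = 5141; 5141 ≡ 6 (mod 79); 6·66 ≡ 1, so inverse 66.
M/53 = 7663; 7663 ≡ 31 (mod 53); 31·12 ≡ 1, so inverse 12.
n ≡ 8·4187·91 + 1·5141·66 + 34·7663·12 = 6513946.
6513946 mod 406139 = 15722.

15722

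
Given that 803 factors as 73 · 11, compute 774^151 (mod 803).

477

Mod 73: 774 ≡ 44; by Fermat, exponent reduces to 151 mod 72 = 7; 44^7 ≡ 39 (mod 73).
Mod 11: 774 ≡ 4; by Fermat, exponent reduces to 151 mod 10 = 1; 4^1 ≡ 4 (mod 11).
Combine by CRT: x ≡ 39 (mod 73), x ≡ 4 (mod 11) ⇒ x ≡ 477 (mod 803).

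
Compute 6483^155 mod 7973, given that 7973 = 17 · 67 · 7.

3830

Mod 17: 6483 ≡ 6; by Fermat, exponent reduces to 155 mod 16 = 11; 6^11 ≡ 5 (mod 17).
Mod 67: 6483 ≡ 51; by Fermat, exponent reduces to 155 mod 66 = 23; 51^23 ≡ 11 (mod 67).
Mod 7: 6483 ≡ 1; by Fermat, exponent reduces to 155 mod 6 = 5; 1^5 ≡ 1 (mod 7).
Combine by CRT: x ≡ 5 (mod 17), x ≡ 11 (mod 67), x ≡ 1 (mod 7) ⇒ x ≡ 3830 (mod 7973).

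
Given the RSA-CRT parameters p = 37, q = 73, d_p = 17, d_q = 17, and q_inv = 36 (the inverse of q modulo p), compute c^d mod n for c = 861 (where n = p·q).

396

m₁ = c^(d_p) mod p: c ≡ 10 (mod 37), and 10^17 mod 37 = 26.
m₂ = c^(d_q) mod q: c ≡ 58 (mod 73), and 58^17 mod 73 = 31.
h = q_inv·(m₁ − m₂) mod p = 36·(26 − 31) mod 37 = 5.
m = m₂ + h·q = 31 + 5·73 = 396.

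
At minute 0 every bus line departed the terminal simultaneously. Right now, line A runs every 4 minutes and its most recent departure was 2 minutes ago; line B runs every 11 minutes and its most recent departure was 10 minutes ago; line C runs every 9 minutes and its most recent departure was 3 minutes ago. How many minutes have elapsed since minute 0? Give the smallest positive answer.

The moduli are pairwise coprime; N = 4·11·9 = 396.
N/4 = 99; 99 ≡ 3 (mod 4); 3·3 ≡ 1, so inverse 3.
N/11 = 36; 36 ≡ 3 (mod 11); 3·4 ≡ 1, so inverse 4.
N/9 = 44; 44 ≡ 8 (mod 9); 8·8 ≡ 1, so inverse 8.
t ≡ 2·99·3 + 10·36·4 + 3·44·8 = 3090.
3090 mod 396 = 318.

318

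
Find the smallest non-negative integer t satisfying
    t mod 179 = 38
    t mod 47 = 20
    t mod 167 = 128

The moduli are pairwise coprime; N = 179·47·167 = 1404971.
N/179 = 7849; 7849 ≡ 152 (mod 179); 152·53 ≡ 1, so inverse 53.
N/47 = 29893; 29893 ≡ 1 (mod 47), inverse 1.
N/167 = 8413; 8413 ≡ 63 (mod 167); 63·114 ≡ 1, so inverse 114.
t ≡ 38·7849·53 + 20·29893·1 + 128·8413·114 = 139168242.
139168242 mod 1404971 = 76113.

76113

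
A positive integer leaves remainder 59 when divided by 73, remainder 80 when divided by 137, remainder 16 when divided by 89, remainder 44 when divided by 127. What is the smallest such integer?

From x ≡ 59 (mod 73) write x = 59 + 73t. Substituting into x ≡ 80 (mod 137) gives 73t ≡ 21 (mod 137), and since 73⁻¹ ≡ 122 (mod 137), t ≡ 96. Hence x ≡ 59 + 73·96 = 7067 (mod 10001).
From x ≡ 7067 (mod 10001) write x = 7067 + 10001t. Substituting into x ≡ 16 (mod 89) gives 10001t ≡ 69 (mod 89), and since 33⁻¹ ≡ 27 (mod 89), t ≡ 83. Hence x ≡ 7067 + 10001·83 = 837150 (mod 890089).
From x ≡ 837150 (mod 890089) write x = 837150 + 890089t. Substituting into x ≡ 44 (mod 127) gives 890089t ≡ 78 (mod 127), and since 73⁻¹ ≡ 87 (mod 127), t ≡ 55. Hence x ≡ 837150 + 890089·55 = 49792045 (mod 113041303).

49792045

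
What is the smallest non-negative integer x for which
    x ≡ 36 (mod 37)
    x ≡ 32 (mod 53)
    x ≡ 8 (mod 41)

56424

The moduli are pairwise coprime; N = 37·53·41 = 80401.
N/37 = 2173; 2173 ≡ 27 (mod 37); 27·11 ≡ 1, so inverse 11.
N/53 = 1517; 1517 ≡ 33 (mod 53); 33·45 ≡ 1, so inverse 45.
N/41 = 1961; 1961 ≡ 34 (mod 41); 34·35 ≡ 1, so inverse 35.
x ≡ 36·2173·11 + 32·1517·45 + 8·1961·35 = 3594068.
3594068 mod 80401 = 56424.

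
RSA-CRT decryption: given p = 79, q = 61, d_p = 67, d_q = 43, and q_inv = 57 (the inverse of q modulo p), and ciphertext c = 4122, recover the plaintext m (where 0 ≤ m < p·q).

m₁ = c^(d_p) mod p: c ≡ 14 (mod 79), and 14^67 mod 79 = 41.
m₂ = c^(d_q) mod q: c ≡ 35 (mod 61), and 35^43 mod 61 = 51.
h = q_inv·(m₁ − m₂) mod p = 57·(41 − 51) mod 79 = 62.
m = m₂ + h·q = 51 + 62·61 = 3833.

3833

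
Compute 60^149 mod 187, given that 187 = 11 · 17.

Mod 11: 60 ≡ 5; by Fermat, exponent reduces to 149 mod 10 = 9; 5^9 ≡ 9 (mod 11).
Mod 17: 60 ≡ 9; by Fermat, exponent reduces to 149 mod 16 = 5; 9^5 ≡ 8 (mod 17).
Combine by CRT: x ≡ 9 (mod 11), x ≡ 8 (mod 17) ⇒ x ≡ 42 (mod 187).

42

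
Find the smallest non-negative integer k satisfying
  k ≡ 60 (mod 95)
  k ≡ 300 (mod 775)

2625

gcd(95, 775) = 5 and 5 | (300 − 60), so the pair is consistent; merging gives k ≡ 2625 (mod 14725), where 14725 = lcm(95, 775).
The solution is unique modulo lcm(95, 775) = 14725.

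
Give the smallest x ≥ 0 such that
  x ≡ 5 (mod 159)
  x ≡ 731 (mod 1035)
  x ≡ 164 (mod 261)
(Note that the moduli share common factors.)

816311

gcd(159, 1035) = 3 and 3 | (731 − 5), so the pair is consistent; merging gives x ≡ 48341 (mod 54855), where 54855 = lcm(159, 1035).
gcd(54855, 261) = 9 and 9 | (164 − 48341), so the pair is consistent; merging gives x ≡ 816311 (mod 1590795), where 1590795 = lcm(54855, 261).
The solution is unique modulo lcm(159, 1035, 261) = 1590795.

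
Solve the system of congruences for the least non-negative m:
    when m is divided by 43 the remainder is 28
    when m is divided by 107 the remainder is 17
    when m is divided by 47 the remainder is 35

The moduli are pairwise coprime; N = 43·107·47 = 216247.
N/43 = 5029; 5029 ≡ 41 (mod 43); 41·21 ≡ 1, so inverse 21.
N/107 = 2021; 2021 ≡ 95 (mod 107); 95·98 ≡ 1, so inverse 98.
N/47 = 4601; 4601 ≡ 42 (mod 47); 42·28 ≡ 1, so inverse 28.
m ≡ 28·5029·21 + 17·2021·98 + 35·4601·28 = 10833018.
10833018 mod 216247 = 20668.

20668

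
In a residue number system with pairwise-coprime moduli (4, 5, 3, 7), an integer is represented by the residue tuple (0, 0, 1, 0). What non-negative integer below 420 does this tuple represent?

From x ≡ 0 (mod 4) write x = 0 + 4t. Substituting into x ≡ 0 (mod 5) gives 4t ≡ 0 (mod 5), and since 4⁻¹ ≡ 4 (mod 5), t ≡ 0. Hence x ≡ 0 + 4·0 = 0 (mod 20).
From x ≡ 0 (mod 20) write x = 0 + 20t. Substituting into x ≡ 1 (mod 3) gives 20t ≡ 1 (mod 3), and since 2⁻¹ ≡ 2 (mod 3), t ≡ 2. Hence x ≡ 0 + 20·2 = 40 (mod 60).
From x ≡ 40 (mod 60) write x = 40 + 60t. Substituting into x ≡ 0 (mod 7) gives 60t ≡ 2 (mod 7), and since 4⁻¹ ≡ 2 (mod 7), t ≡ 4. Hence x ≡ 40 + 60·4 = 280 (mod 420).

280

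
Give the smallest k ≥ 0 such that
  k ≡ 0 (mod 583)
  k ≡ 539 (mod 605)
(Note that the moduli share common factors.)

Combine the congruences pairwise.
gcd(583, 605) = 11 and 11 | (539 − 0), so the pair is consistent; merging gives k ≡ 1749 (mod 32065), where 32065 = lcm(583, 605).
The solution is unique modulo lcm(583, 605) = 32065.

1749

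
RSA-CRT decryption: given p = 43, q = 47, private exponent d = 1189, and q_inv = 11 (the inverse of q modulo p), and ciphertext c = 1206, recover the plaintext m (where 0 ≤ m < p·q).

d_p = d mod (p−1) = 1189 mod 42 = 13; d_q = d mod (q−1) = 39.
m₁ = c^(d_p) mod p: c ≡ 2 (mod 43), and 2^13 mod 43 = 22.
m₂ = c^(d_q) mod q: c ≡ 31 (mod 47), and 31^39 mod 47 = 22.
h = q_inv·(m₁ − m₂) mod p = 11·(22 − 22) mod 43 = 0.
m = m₂ + h·q = 22 + 0·47 = 22.

22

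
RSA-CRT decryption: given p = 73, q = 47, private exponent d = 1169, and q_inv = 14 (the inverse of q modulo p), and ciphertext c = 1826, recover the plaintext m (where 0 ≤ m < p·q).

d_p = d mod (p−1) = 1169 mod 72 = 17; d_q = d mod (q−1) = 19.
m₁ = c^(d_p) mod p: c ≡ 1 (mod 73), and 1^17 mod 73 = 1.
m₂ = c^(d_q) mod q: c ≡ 40 (mod 47), and 40^19 mod 47 = 35.
h = q_inv·(m₁ − m₂) mod p = 14·(1 − 35) mod 73 = 35.
m = m₂ + h·q = 35 + 35·47 = 1680.

1680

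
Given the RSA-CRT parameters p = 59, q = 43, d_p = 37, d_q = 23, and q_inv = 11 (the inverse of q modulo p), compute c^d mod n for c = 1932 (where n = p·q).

1643

m₁ = c^(d_p) mod p: c ≡ 44 (mod 59), and 44^37 mod 59 = 50.
m₂ = c^(d_q) mod q: c ≡ 40 (mod 43), and 40^23 mod 43 = 9.
h = q_inv·(m₁ − m₂) mod p = 11·(50 − 9) mod 59 = 38.
m = m₂ + h·q = 9 + 38·43 = 1643.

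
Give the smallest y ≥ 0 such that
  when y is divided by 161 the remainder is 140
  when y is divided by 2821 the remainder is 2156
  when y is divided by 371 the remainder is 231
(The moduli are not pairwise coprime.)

907697

gcd(161, 2821) = 7 and 7 | (2156 − 140), so the pair is consistent; merging gives y ≡ 64218 (mod 64883), where 64883 = lcm(161, 2821).
gcd(64883, 371) = 7 and 7 | (231 − 64218), so the pair is consistent; merging gives y ≡ 907697 (mod 3438799), where 3438799 = lcm(64883, 371).
The solution is unique modulo lcm(161, 2821, 371) = 3438799.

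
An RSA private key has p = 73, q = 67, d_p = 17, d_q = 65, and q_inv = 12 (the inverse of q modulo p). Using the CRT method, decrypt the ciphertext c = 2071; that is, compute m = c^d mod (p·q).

3093

m₁ = c^(d_p) mod p: c ≡ 27 (mod 73), and 27^17 mod 73 = 27.
m₂ = c^(d_q) mod q: c ≡ 61 (mod 67), and 61^65 mod 67 = 11.
h = q_inv·(m₁ − m₂) mod p = 12·(27 − 11) mod 73 = 46.
m = m₂ + h·q = 11 + 46·67 = 3093.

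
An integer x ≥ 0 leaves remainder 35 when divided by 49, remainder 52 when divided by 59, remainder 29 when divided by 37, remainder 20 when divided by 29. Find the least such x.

2111249

From x ≡ 35 (mod 49) write x = 35 + 49t. Substituting into x ≡ 52 (mod 59) gives 49t ≡ 17 (mod 59), and since 49⁻¹ ≡ 53 (mod 59), t ≡ 16. Hence x ≡ 35 + 49·16 = 819 (mod 2891).
From x ≡ 819 (mod 2891) write x = 819 + 2891t. Substituting into x ≡ 29 (mod 37) gives 2891t ≡ 24 (mod 37), and since 5⁻¹ ≡ 15 (mod 37), t ≡ 27. Hence x ≡ 819 + 2891·27 = 78876 (mod 106967).
From x ≡ 78876 (mod 106967) write x = 78876 + 106967t. Substituting into x ≡ 20 (mod 29) gives 106967t ≡ 24 (mod 29), and since 15⁻¹ ≡ 2 (mod 29), t ≡ 19. Hence x ≡ 78876 + 106967·19 = 2111249 (mod 3102043).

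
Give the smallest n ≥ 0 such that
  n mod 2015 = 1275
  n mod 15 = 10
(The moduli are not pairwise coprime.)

Combine the congruences pairwise.
gcd(2015, 15) = 5 and 5 | (10 − 1275), so the pair is consistent; merging gives n ≡ 5305 (mod 6045), where 6045 = lcm(2015, 15).
The solution is unique modulo lcm(2015, 15) = 6045.

5305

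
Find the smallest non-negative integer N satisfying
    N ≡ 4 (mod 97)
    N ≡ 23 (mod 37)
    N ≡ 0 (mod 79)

From N ≡ 4 (mod 97) write N = 4 + 97t. Substituting into N ≡ 23 (mod 37) gives 97t ≡ 19 (mod 37), and since 23⁻¹ ≡ 29 (mod 37), t ≡ 33. Hence N ≡ 4 + 97·33 = 3205 (mod 3589).
From N ≡ 3205 (mod 3589) write N = 3205 + 3589t. Substituting into N ≡ 0 (mod 79) gives 3589t ≡ 34 (mod 79), and since 34⁻¹ ≡ 7 (mod 79), t ≡ 1. Hence N ≡ 3205 + 3589·1 = 6794 (mod 283531).

6794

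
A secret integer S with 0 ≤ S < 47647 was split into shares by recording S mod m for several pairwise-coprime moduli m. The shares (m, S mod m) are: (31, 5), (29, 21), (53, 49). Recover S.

44304

From S ≡ 5 (mod 31) write S = 5 + 31t. Substituting into S ≡ 21 (mod 29) gives 31t ≡ 16 (mod 29), and since 2⁻¹ ≡ 15 (mod 29), t ≡ 8. Hence S ≡ 5 + 31·8 = 253 (mod 899).
From S ≡ 253 (mod 899) write S = 253 + 899t. Substituting into S ≡ 49 (mod 53) gives 899t ≡ 8 (mod 53), and since 51⁻¹ ≡ 26 (mod 53), t ≡ 49. Hence S ≡ 253 + 899·49 = 44304 (mod 47647).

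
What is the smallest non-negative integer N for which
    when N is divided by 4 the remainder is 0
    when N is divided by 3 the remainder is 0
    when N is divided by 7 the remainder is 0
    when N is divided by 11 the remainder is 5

The moduli are pairwise coprime; M = 4·3·7·11 = 924.
M/4 = 231; 231 ≡ 3 (mod 4); 3·3 ≡ 1, so inverse 3.
M/3 = 308; 308 ≡ 2 (mod 3); 2·2 ≡ 1, so inverse 2.
M/7 = 132; 132 ≡ 6 (mod 7); 6·6 ≡ 1, so inverse 6.
M/11 = 84; 84 ≡ 7 (mod 11); 7·8 ≡ 1, so inverse 8.
N ≡ 0·231·3 + 0·308·2 + 0·132·6 + 5·84·8 = 3360.
3360 mod 924 = 588.

588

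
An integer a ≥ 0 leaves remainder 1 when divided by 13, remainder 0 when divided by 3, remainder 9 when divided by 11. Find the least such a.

Combine the congruences pairwise.
From a ≡ 1 (mod 13) write a = 1 + 13t. Substituting into a ≡ 0 (mod 3) gives 13t ≡ 2 (mod 3), and since 1⁻¹ ≡ 1 (mod 3), t ≡ 2. Hence a ≡ 1 + 13·2 = 27 (mod 39).
From a ≡ 27 (mod 39) write a = 27 + 39t. Substituting into a ≡ 9 (mod 11) gives 39t ≡ 4 (mod 11), and since 6⁻¹ ≡ 2 (mod 11), t ≡ 8. Hence a ≡ 27 + 39·8 = 339 (mod 429).

339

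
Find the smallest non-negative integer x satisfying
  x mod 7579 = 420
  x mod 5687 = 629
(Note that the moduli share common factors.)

gcd(7579, 5687) = 11 and 11 | (629 − 420), so the pair is consistent; merging gives x ≡ 3486760 (mod 3918343), where 3918343 = lcm(7579, 5687).
The solution is unique modulo lcm(7579, 5687) = 3918343.

3486760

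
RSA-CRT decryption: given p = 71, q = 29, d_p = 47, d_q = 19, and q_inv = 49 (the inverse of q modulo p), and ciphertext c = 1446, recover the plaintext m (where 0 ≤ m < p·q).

m₁ = c^(d_p) mod p: c ≡ 26 (mod 71), and 26^47 mod 71 = 23.
m₂ = c^(d_q) mod q: c ≡ 25 (mod 29), and 25^19 mod 29 = 20.
h = q_inv·(m₁ − m₂) mod p = 49·(23 − 20) mod 71 = 5.
m = m₂ + h·q = 20 + 5·29 = 165.

165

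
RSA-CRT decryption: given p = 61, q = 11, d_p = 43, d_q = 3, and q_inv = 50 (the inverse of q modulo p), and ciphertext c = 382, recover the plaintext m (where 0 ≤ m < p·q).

m₁ = c^(d_p) mod p: c ≡ 16 (mod 61), and 16^43 mod 61 = 56.
m₂ = c^(d_q) mod q: c ≡ 8 (mod 11), and 8^3 mod 11 = 6.
h = q_inv·(m₁ − m₂) mod p = 50·(56 − 6) mod 61 = 60.
m = m₂ + h·q = 6 + 60·11 = 666.

666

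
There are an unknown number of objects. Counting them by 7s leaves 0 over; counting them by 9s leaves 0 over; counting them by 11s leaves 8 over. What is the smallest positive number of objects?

The moduli are pairwise coprime; M = 7·9·11 = 693.
M/7 = 99; 99 ≡ 1 (mod 7), inverse 1.
M/9 = 77; 77 ≡ 5 (mod 9); 5·2 ≡ 1, so inverse 2.
M/11 = 63; 63 ≡ 8 (mod 11); 8·7 ≡ 1, so inverse 7.
N ≡ 0·99·1 + 0·77·2 + 8·63·7 = 3528.
3528 mod 693 = 63.

63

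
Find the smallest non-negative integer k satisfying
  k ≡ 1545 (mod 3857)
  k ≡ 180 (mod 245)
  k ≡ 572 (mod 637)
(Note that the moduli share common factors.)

175110

Combine the congruences pairwise.
gcd(3857, 245) = 7 and 7 | (180 − 1545), so the pair is consistent; merging gives k ≡ 40115 (mod 134995), where 134995 = lcm(3857, 245).
gcd(134995, 637) = 49 and 49 | (572 − 40115), so the pair is consistent; merging gives k ≡ 175110 (mod 1754935), where 1754935 = lcm(134995, 637).
The solution is unique modulo lcm(3857, 245, 637) = 1754935.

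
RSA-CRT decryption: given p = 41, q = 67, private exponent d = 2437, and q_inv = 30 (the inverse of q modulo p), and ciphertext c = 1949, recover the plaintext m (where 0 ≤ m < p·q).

d_p = d mod (p−1) = 2437 mod 40 = 37; d_q = d mod (q−1) = 61.
m₁ = c^(d_p) mod p: c ≡ 22 (mod 41), and 22^37 mod 41 = 17.
m₂ = c^(d_q) mod q: c ≡ 6 (mod 67), and 6^61 mod 67 = 17.
h = q_inv·(m₁ − m₂) mod p = 30·(17 − 17) mod 41 = 0.
m = m₂ + h·q = 17 + 0·67 = 17.

17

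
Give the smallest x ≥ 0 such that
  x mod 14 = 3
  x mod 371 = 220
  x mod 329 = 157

Combine the congruences pairwise.
gcd(14, 371) = 7 and 7 | (220 − 3), so the pair is consistent; merging gives x ≡ 591 (mod 742), where 742 = lcm(14, 371).
gcd(742, 329) = 7 and 7 | (157 − 591), so the pair is consistent; merging gives x ≡ 25819 (mod 34874), where 34874 = lcm(742, 329).
The solution is unique modulo lcm(14, 371, 329) = 34874.

25819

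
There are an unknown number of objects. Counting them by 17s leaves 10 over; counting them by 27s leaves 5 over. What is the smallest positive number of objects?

248

From N ≡ 10 (mod 17) write N = 10 + 17t. Substituting into N ≡ 5 (mod 27) gives 17t ≡ 22 (mod 27), and since 17⁻¹ ≡ 8 (mod 27), t ≡ 14. Hence N ≡ 10 + 17·14 = 248 (mod 459).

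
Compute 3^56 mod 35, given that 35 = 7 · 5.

Mod 7: 3 ≡ 3; by Fermat, exponent reduces to 56 mod 6 = 2; 3^2 ≡ 2 (mod 7).
Mod 5: 3 ≡ 3; since 4 | 56, by Fermat 3^56 ≡ 1 (mod 5).
Combine by CRT: x ≡ 2 (mod 7), x ≡ 1 (mod 5) ⇒ x ≡ 16 (mod 35).

16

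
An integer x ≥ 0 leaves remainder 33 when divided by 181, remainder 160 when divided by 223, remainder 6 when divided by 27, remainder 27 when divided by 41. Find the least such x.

18780774

Combine the congruences pairwise.
From x ≡ 33 (mod 181) write x = 33 + 181t. Substituting into x ≡ 160 (mod 223) gives 181t ≡ 127 (mod 223), and since 181⁻¹ ≡ 69 (mod 223), t ≡ 66. Hence x ≡ 33 + 181·66 = 11979 (mod 40363).
From x ≡ 11979 (mod 40363) write x = 11979 + 40363t. Substituting into x ≡ 6 (mod 27) gives 40363t ≡ 15 (mod 27), and since 25⁻¹ ≡ 13 (mod 27), t ≡ 6. Hence x ≡ 11979 + 40363·6 = 254157 (mod 1089801).
From x ≡ 254157 (mod 1089801) write x = 254157 + 1089801t. Substituting into x ≡ 27 (mod 41) gives 1089801t ≡ 29 (mod 41), and since 21⁻¹ ≡ 2 (mod 41), t ≡ 17. Hence x ≡ 254157 + 1089801·17 = 18780774 (mod 44681841).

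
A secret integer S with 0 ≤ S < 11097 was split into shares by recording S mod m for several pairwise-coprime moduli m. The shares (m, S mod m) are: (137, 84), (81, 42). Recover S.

From S ≡ 84 (mod 137) write S = 84 + 137t. Substituting into S ≡ 42 (mod 81) gives 137t ≡ 39 (mod 81), and since 56⁻¹ ≡ 68 (mod 81), t ≡ 60. Hence S ≡ 84 + 137·60 = 8304 (mod 11097).

8304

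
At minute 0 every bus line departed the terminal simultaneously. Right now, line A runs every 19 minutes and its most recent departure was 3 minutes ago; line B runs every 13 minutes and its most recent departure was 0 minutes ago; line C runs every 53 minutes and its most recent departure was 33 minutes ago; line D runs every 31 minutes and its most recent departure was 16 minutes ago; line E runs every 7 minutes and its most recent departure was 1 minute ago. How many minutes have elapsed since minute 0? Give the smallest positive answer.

101634

From t ≡ 3 (mod 19) write t = 3 + 19s. Substituting into t ≡ 0 (mod 13) gives 19s ≡ 10 (mod 13), and since 6⁻¹ ≡ 11 (mod 13), s ≡ 6. Hence t ≡ 3 + 19·6 = 117 (mod 247).
From t ≡ 117 (mod 247) write t = 117 + 247s. Substituting into t ≡ 33 (mod 53) gives 247s ≡ 22 (mod 53), and since 35⁻¹ ≡ 50 (mod 53), s ≡ 40. Hence t ≡ 117 + 247·40 = 9997 (mod 13091).
From t ≡ 9997 (mod 13091) write t = 9997 + 13091s. Substituting into t ≡ 16 (mod 31) gives 13091s ≡ 1 (mod 31), and since 9⁻¹ ≡ 7 (mod 31), s ≡ 7. Hence t ≡ 9997 + 13091·7 = 101634 (mod 405821).
From t ≡ 101634 (mod 405821) write t = 101634 + 405821s. Substituting into t ≡ 1 (mod 7) gives 405821s ≡ 0 (mod 7), and since 3⁻¹ ≡ 5 (mod 7), s ≡ 0. Hence t ≡ 101634 + 405821·0 = 101634 (mod 2840747).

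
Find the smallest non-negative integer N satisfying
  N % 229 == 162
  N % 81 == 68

From N ≡ 162 (mod 229) write N = 162 + 229t. Substituting into N ≡ 68 (mod 81) gives 229t ≡ 68 (mod 81), and since 67⁻¹ ≡ 52 (mod 81), t ≡ 53. Hence N ≡ 162 + 229·53 = 12299 (mod 18549).

12299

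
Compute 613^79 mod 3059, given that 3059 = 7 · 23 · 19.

Mod 7: 613 ≡ 4; by Fermat, exponent reduces to 79 mod 6 = 1; 4^1 ≡ 4 (mod 7).
Mod 23: 613 ≡ 15; by Fermat, exponent reduces to 79 mod 22 = 13; 15^13 ≡ 5 (mod 23).
Mod 19: 613 ≡ 5; by Fermat, exponent reduces to 79 mod 18 = 7; 5^7 ≡ 16 (mod 19).
Combine by CRT: x ≡ 4 (mod 7), x ≡ 5 (mod 23), x ≡ 16 (mod 19) ⇒ x ≡ 396 (mod 3059).

396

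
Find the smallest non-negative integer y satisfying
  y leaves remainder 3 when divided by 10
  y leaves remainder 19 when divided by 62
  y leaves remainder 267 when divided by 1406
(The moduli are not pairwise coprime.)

Combine the congruences pairwise.
gcd(10, 62) = 2 and 2 | (19 − 3), so the pair is consistent; merging gives y ≡ 143 (mod 310), where 310 = lcm(10, 62).
gcd(310, 1406) = 2 and 2 | (267 − 143), so the pair is consistent; merging gives y ≡ 43853 (mod 217930), where 217930 = lcm(310, 1406).
The solution is unique modulo lcm(10, 62, 1406) = 217930.

43853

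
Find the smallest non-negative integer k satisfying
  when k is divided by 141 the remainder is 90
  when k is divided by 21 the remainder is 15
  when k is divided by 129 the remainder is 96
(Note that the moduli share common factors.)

9255

gcd(141, 21) = 3 and 3 | (15 − 90), so the pair is consistent; merging gives k ≡ 372 (mod 987), where 987 = lcm(141, 21).
gcd(987, 129) = 3 and 3 | (96 − 372), so the pair is consistent; merging gives k ≡ 9255 (mod 42441), where 42441 = lcm(987, 129).
The solution is unique modulo lcm(141, 21, 129) = 42441.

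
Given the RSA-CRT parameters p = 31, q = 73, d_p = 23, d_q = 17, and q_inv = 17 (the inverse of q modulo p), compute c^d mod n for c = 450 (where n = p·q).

m₁ = c^(d_p) mod p: c ≡ 16 (mod 31), and 16^23 mod 31 = 4.
m₂ = c^(d_q) mod q: c ≡ 12 (mod 73), and 12^17 mod 73 = 6.
h = q_inv·(m₁ − m₂) mod p = 17·(4 − 6) mod 31 = 28.
m = m₂ + h·q = 6 + 28·73 = 2050.

2050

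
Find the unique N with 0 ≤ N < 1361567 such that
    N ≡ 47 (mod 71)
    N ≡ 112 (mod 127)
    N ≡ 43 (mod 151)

The moduli are pairwise coprime; M = 71·127·151 = 1361567.
M/71 = 19177; 19177 ≡ 7 (mod 71); 7·61 ≡ 1, so inverse 61.
M/127 = 10721; 10721 ≡ 53 (mod 127); 53·12 ≡ 1, so inverse 12.
M/151 = 9017; 9017 ≡ 108 (mod 151); 108·7 ≡ 1, so inverse 7.
N ≡ 47·19177·61 + 112·10721·12 + 43·9017·7 = 72103600.
72103600 mod 1361567 = 1302116.

1302116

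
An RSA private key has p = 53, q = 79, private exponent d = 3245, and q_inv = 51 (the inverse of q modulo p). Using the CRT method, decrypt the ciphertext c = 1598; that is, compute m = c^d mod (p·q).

d_p = d mod (p−1) = 3245 mod 52 = 21; d_q = d mod (q−1) = 47.
m₁ = c^(d_p) mod p: c ≡ 8 (mod 53), and 8^21 mod 53 = 34.
m₂ = c^(d_q) mod q: c ≡ 18 (mod 79), and 18^47 mod 79 = 67.
h = q_inv·(m₁ − m₂) mod p = 51·(34 − 67) mod 53 = 13.
m = m₂ + h·q = 67 + 13·79 = 1094.

1094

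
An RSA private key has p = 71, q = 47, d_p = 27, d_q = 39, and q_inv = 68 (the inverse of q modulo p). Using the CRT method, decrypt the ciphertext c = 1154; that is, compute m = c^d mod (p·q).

926

m₁ = c^(d_p) mod p: c ≡ 18 (mod 71), and 18^27 mod 71 = 3.
m₂ = c^(d_q) mod q: c ≡ 26 (mod 47), and 26^39 mod 47 = 33.
h = q_inv·(m₁ − m₂) mod p = 68·(3 − 33) mod 71 = 19.
m = m₂ + h·q = 33 + 19·47 = 926.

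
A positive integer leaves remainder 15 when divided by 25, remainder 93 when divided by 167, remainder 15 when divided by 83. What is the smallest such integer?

Combine the congruences pairwise.
From t ≡ 15 (mod 25) write t = 15 + 25s. Substituting into t ≡ 93 (mod 167) gives 25s ≡ 78 (mod 167), and since 25⁻¹ ≡ 147 (mod 167), s ≡ 110. Hence t ≡ 15 + 25·110 = 2765 (mod 4175).
From t ≡ 2765 (mod 4175) write t = 2765 + 4175s. Substituting into t ≡ 15 (mod 83) gives 4175s ≡ 72 (mod 83), and since 25⁻¹ ≡ 10 (mod 83), s ≡ 56. Hence t ≡ 2765 + 4175·56 = 236565 (mod 346525).

236565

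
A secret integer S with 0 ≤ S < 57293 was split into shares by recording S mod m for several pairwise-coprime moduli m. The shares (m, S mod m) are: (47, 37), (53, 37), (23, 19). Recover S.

10001

The moduli are pairwise coprime; N = 47·53·23 = 57293.
N/47 = 1219; 1219 ≡ 44 (mod 47); 44·31 ≡ 1, so inverse 31.
N/53 = 1081; 1081 ≡ 21 (mod 53); 21·48 ≡ 1, so inverse 48.
N/23 = 2491; 2491 ≡ 7 (mod 23); 7·10 ≡ 1, so inverse 10.
S ≡ 37·1219·31 + 37·1081·48 + 19·2491·10 = 3791339.
3791339 mod 57293 = 10001.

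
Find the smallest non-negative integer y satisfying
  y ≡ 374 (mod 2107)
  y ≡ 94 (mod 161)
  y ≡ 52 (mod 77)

gcd(2107, 161) = 7 and 7 | (94 − 374), so the pair is consistent; merging gives y ≡ 6695 (mod 48461), where 48461 = lcm(2107, 161).
gcd(48461, 77) = 7 and 7 | (52 − 6695), so the pair is consistent; merging gives y ≡ 103617 (mod 533071), where 533071 = lcm(48461, 77).
The solution is unique modulo lcm(2107, 161, 77) = 533071.

103617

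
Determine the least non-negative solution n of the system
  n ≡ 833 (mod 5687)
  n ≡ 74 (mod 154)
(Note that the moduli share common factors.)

74764

Combine the congruences pairwise.
gcd(5687, 154) = 11 and 11 | (74 − 833), so the pair is consistent; merging gives n ≡ 74764 (mod 79618), where 79618 = lcm(5687, 154).
The solution is unique modulo lcm(5687, 154) = 79618.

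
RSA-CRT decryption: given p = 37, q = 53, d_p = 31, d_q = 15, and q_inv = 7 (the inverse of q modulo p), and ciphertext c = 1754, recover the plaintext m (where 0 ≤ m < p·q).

m₁ = c^(d_p) mod p: c ≡ 15 (mod 37), and 15^31 mod 37 = 17.
m₂ = c^(d_q) mod q: c ≡ 5 (mod 53), and 5^15 mod 53 = 45.
h = q_inv·(m₁ − m₂) mod p = 7·(17 − 45) mod 37 = 26.
m = m₂ + h·q = 45 + 26·53 = 1423.

1423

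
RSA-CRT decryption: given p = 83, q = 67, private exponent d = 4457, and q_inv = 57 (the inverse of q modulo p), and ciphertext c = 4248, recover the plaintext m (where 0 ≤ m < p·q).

d_p = d mod (p−1) = 4457 mod 82 = 29; d_q = d mod (q−1) = 35.
m₁ = c^(d_p) mod p: c ≡ 15 (mod 83), and 15^29 mod 83 = 2.
m₂ = c^(d_q) mod q: c ≡ 27 (mod 67), and 27^35 mod 67 = 8.
h = q_inv·(m₁ − m₂) mod p = 57·(2 − 8) mod 83 = 73.
m = m₂ + h·q = 8 + 73·67 = 4899.

4899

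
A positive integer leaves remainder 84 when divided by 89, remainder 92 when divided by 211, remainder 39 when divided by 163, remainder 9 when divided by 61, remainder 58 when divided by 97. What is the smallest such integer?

8132275582

The moduli are pairwise coprime; N = 89·211·163·61·97 = 18111800909.
N/89 = 203503381; 203503381 ≡ 75 (mod 89); 75·19 ≡ 1, so inverse 19.
N/211 = 85837919; 85837919 ≡ 165 (mod 211); 165·133 ≡ 1, so inverse 133.
N/163 = 111115343; 111115343 ≡ 36 (mod 163); 36·77 ≡ 1, so inverse 77.
N/61 = 296914769; 296914769 ≡ 14 (mod 61); 14·48 ≡ 1, so inverse 48.
N/97 = 186719597; 186719597 ≡ 29 (mod 97); 29·87 ≡ 1, so inverse 87.
k ≡ 84·203503381·19 + 92·85837919·133 + 39·111115343·77 + 9·296914769·48 + 58·186719597·87 = 2779237814659.
2779237814659 mod 18111800909 = 8132275582.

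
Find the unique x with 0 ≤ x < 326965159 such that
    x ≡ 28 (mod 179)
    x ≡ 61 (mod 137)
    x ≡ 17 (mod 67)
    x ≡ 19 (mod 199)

From x ≡ 28 (mod 179) write x = 28 + 179t. Substituting into x ≡ 61 (mod 137) gives 179t ≡ 33 (mod 137), and since 42⁻¹ ≡ 62 (mod 137), t ≡ 128. Hence x ≡ 28 + 179·128 = 22940 (mod 24523).
From x ≡ 22940 (mod 24523) write x = 22940 + 24523t. Substituting into x ≡ 17 (mod 67) gives 24523t ≡ 58 (mod 67), and since 1⁻¹ ≡ 1 (mod 67), t ≡ 58. Hence x ≡ 22940 + 24523·58 = 1445274 (mod 1643041).
From x ≡ 1445274 (mod 1643041) write x = 1445274 + 1643041t. Substituting into x ≡ 19 (mod 199) gives 1643041t ≡ 82 (mod 199), and since 97⁻¹ ≡ 119 (mod 199), t ≡ 7. Hence x ≡ 1445274 + 1643041·7 = 12946561 (mod 326965159).

12946561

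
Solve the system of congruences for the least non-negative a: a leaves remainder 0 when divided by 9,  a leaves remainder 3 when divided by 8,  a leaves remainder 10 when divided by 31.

Combine the congruences pairwise.
From a ≡ 0 (mod 9) write a = 0 + 9t. Substituting into a ≡ 3 (mod 8) gives 9t ≡ 3 (mod 8), and since 1⁻¹ ≡ 1 (mod 8), t ≡ 3. Hence a ≡ 0 + 9·3 = 27 (mod 72).
From a ≡ 27 (mod 72) write a = 27 + 72t. Substituting into a ≡ 10 (mod 31) gives 72t ≡ 14 (mod 31), and since 10⁻¹ ≡ 28 (mod 31), t ≡ 20. Hence a ≡ 27 + 72·20 = 1467 (mod 2232).

1467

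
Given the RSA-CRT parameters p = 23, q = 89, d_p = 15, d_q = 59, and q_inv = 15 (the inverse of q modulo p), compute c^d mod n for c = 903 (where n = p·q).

1595

m₁ = c^(d_p) mod p: c ≡ 6 (mod 23), and 6^15 mod 23 = 8.
m₂ = c^(d_q) mod q: c ≡ 13 (mod 89), and 13^59 mod 89 = 82.
h = q_inv·(m₁ − m₂) mod p = 15·(8 − 82) mod 23 = 17.
m = m₂ + h·q = 82 + 17·89 = 1595.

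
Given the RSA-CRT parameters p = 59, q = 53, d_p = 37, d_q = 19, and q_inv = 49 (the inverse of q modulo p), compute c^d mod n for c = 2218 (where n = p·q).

1187

m₁ = c^(d_p) mod p: c ≡ 35 (mod 59), and 35^37 mod 59 = 7.
m₂ = c^(d_q) mod q: c ≡ 45 (mod 53), and 45^19 mod 53 = 21.
h = q_inv·(m₁ − m₂) mod p = 49·(7 − 21) mod 59 = 22.
m = m₂ + h·q = 21 + 22·53 = 1187.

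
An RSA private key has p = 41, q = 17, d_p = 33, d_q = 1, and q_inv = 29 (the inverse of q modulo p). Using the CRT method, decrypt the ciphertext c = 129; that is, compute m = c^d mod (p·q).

m₁ = c^(d_p) mod p: c ≡ 6 (mod 41), and 6^33 mod 41 = 17.
m₂ = c^(d_q) mod q: c ≡ 10 (mod 17), and 10^1 mod 17 = 10.
h = q_inv·(m₁ − m₂) mod p = 29·(17 − 10) mod 41 = 39.
m = m₂ + h·q = 10 + 39·17 = 673.

673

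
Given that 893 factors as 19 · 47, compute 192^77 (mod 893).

488

Mod 19: 192 ≡ 2; by Fermat, exponent reduces to 77 mod 18 = 5; 2^5 ≡ 13 (mod 19).
Mod 47: 192 ≡ 4; by Fermat, exponent reduces to 77 mod 46 = 31; 4^31 ≡ 18 (mod 47).
Combine by CRT: x ≡ 13 (mod 19), x ≡ 18 (mod 47) ⇒ x ≡ 488 (mod 893).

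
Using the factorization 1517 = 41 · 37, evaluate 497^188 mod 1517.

Mod 41: 497 ≡ 5; by Fermat, exponent reduces to 188 mod 40 = 28; 5^28 ≡ 18 (mod 41).
Mod 37: 497 ≡ 16; by Fermat, exponent reduces to 188 mod 36 = 8; 16^8 ≡ 7 (mod 37).
Combine by CRT: x ≡ 18 (mod 41), x ≡ 7 (mod 37) ⇒ x ≡ 1043 (mod 1517).

1043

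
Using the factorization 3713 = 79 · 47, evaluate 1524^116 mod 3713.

450

Mod 79: 1524 ≡ 23; by Fermat, exponent reduces to 116 mod 78 = 38; 23^38 ≡ 55 (mod 79).
Mod 47: 1524 ≡ 20; by Fermat, exponent reduces to 116 mod 46 = 24; 20^24 ≡ 27 (mod 47).
Combine by CRT: x ≡ 55 (mod 79), x ≡ 27 (mod 47) ⇒ x ≡ 450 (mod 3713).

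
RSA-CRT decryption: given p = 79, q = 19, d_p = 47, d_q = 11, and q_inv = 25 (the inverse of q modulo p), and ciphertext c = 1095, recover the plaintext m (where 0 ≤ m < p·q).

825

m₁ = c^(d_p) mod p: c ≡ 68 (mod 79), and 68^47 mod 79 = 35.
m₂ = c^(d_q) mod q: c ≡ 12 (mod 19), and 12^11 mod 19 = 8.
h = q_inv·(m₁ − m₂) mod p = 25·(35 − 8) mod 79 = 43.
m = m₂ + h·q = 8 + 43·19 = 825.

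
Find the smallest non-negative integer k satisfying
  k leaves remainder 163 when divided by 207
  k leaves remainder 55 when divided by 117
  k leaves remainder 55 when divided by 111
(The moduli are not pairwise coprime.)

73648

Combine the congruences pairwise.
gcd(207, 117) = 9 and 9 | (55 − 163), so the pair is consistent; merging gives k ≡ 991 (mod 2691), where 2691 = lcm(207, 117).
gcd(2691, 111) = 3 and 3 | (55 − 991), so the pair is consistent; merging gives k ≡ 73648 (mod 99567), where 99567 = lcm(2691, 111).
The solution is unique modulo lcm(207, 117, 111) = 99567.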